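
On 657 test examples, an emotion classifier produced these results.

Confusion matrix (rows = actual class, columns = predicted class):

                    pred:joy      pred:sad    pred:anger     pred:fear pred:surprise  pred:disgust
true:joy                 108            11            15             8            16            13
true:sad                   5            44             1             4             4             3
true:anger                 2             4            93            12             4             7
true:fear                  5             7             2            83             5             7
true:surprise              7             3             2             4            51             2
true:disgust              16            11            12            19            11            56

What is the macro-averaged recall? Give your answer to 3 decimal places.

0.677

Per-class recall (TP/(TP+FN)):
  joy: TP=108, FN=11+15+8+16+13=63 → 108/171 = 0.6316
  sad: TP=44, FN=5+1+4+4+3=17 → 44/61 = 0.7213
  anger: TP=93, FN=2+4+12+4+7=29 → 93/122 = 0.7623
  fear: TP=83, FN=5+7+2+5+7=26 → 83/109 = 0.7615
  surprise: TP=51, FN=7+3+2+4+2=18 → 51/69 = 0.7391
  disgust: TP=56, FN=16+11+12+19+11=69 → 56/125 = 0.4480
Macro-recall = mean = (0.6316 + 0.7213 + 0.7623 + 0.7615 + 0.7391 + 0.4480) / 6 = 0.677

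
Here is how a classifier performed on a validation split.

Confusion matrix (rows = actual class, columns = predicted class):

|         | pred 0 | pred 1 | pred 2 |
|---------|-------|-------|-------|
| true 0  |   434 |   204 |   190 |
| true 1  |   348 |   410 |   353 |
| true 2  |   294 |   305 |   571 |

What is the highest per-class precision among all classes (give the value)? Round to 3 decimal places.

0.513

Per-class precision (TP/(TP+FP)):
  0: TP=434, FP=348+294=642 → 434/1076 = 0.4033
  1: TP=410, FP=204+305=509 → 410/919 = 0.4461
  2: TP=571, FP=190+353=543 → 571/1114 = 0.5126
Highest is class '2' with precision = 0.513.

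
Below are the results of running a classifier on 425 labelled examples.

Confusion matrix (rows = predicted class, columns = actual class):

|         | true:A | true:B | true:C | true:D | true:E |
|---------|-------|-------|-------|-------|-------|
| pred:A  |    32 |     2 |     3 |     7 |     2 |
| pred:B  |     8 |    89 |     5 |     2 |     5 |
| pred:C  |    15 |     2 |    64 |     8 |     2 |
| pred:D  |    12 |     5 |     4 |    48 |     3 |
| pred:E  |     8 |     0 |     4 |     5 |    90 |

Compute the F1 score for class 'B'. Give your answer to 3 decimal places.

One-vs-rest for 'B': TP = diagonal; FP = other classes predicted 'B'; FN = 'B' predicted as other.
F1 score = 2·TP/(2·TP+FP+FN).
B: TP=89, FP=8+5+2+5=20, FN=2+2+5+0=9 → 178/207 = 0.8599

0.860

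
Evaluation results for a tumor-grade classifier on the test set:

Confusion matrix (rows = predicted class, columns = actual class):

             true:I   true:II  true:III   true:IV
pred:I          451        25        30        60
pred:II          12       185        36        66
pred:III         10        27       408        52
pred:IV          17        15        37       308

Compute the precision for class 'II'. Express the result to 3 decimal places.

Treat 'II' as positive and all other classes as negative.
precision = TP/(TP+FP).
II: TP=185, FP=12+36+66=114 → 185/299 = 0.6187

0.619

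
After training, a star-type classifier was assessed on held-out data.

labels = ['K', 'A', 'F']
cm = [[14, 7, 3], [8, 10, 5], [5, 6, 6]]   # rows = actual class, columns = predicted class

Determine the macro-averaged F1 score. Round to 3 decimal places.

Per-class F1 score (2·TP/(2·TP+FP+FN)):
  K: TP=14, FP=8+5=13, FN=7+3=10 → 28/51 = 0.5490
  A: TP=10, FP=7+6=13, FN=8+5=13 → 20/46 = 0.4348
  F: TP=6, FP=3+5=8, FN=5+6=11 → 12/31 = 0.3871
Macro-F1 score = mean = (0.5490 + 0.4348 + 0.3871) / 3 = 0.457

0.457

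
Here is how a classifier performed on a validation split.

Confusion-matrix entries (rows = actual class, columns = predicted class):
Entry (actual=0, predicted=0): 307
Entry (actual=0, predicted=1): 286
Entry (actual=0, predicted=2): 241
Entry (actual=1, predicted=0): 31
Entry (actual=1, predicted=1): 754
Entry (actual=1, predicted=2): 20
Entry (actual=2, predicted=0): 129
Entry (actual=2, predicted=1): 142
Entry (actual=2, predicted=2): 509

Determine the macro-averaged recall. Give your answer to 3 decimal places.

0.652

Per-class recall (TP/(TP+FN)):
  0: TP=307, FN=286+241=527 → 307/834 = 0.3681
  1: TP=754, FN=31+20=51 → 754/805 = 0.9366
  2: TP=509, FN=129+142=271 → 509/780 = 0.6526
Macro-recall = mean = (0.3681 + 0.9366 + 0.6526) / 3 = 0.652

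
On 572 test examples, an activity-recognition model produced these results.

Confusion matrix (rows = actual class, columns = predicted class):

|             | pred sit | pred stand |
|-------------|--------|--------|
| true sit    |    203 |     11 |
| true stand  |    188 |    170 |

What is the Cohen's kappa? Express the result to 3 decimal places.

0.363

Observed agreement pₒ = trace/N = 373/572 = 0.6521
Expected agreement pₑ = Σ (rowᵢ·colᵢ)/N² = (214·391 + 358·181)/572² = 0.4538
κ = (pₒ − pₑ)/(1 − pₑ) = (0.6521 − 0.4538)/(1 − 0.4538) = 0.363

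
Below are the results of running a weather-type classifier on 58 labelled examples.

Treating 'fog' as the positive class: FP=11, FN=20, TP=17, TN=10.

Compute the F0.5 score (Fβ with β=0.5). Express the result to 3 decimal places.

Fβ = (1+β²)·TP / ((1+β²)·TP + β²·FN + FP), with β²=1/4
= 1.25·17 / (1.25·17 + 0.25·20 + 11) = 0.570

0.570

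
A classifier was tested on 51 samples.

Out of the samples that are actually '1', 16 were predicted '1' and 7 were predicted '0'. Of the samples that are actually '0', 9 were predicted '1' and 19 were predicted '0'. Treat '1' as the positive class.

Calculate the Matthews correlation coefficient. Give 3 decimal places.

0.372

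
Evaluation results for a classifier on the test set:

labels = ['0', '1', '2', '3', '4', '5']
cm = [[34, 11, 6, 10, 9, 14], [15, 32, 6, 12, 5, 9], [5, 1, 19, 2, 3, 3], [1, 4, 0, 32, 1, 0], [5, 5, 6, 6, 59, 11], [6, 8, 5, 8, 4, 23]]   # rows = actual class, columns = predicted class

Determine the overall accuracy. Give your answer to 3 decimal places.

0.524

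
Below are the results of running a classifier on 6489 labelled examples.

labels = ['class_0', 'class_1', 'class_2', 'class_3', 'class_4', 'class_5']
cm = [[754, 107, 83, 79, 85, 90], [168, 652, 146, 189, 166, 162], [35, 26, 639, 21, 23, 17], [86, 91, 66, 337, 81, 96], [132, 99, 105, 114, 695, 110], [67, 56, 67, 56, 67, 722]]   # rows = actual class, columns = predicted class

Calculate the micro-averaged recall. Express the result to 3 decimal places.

Micro-averaging pools counts across classes: ΣTP=3799, ΣFP=2690, ΣFN=2690.
Micro-recall = TP/(TP+FN) on pooled counts = 0.585 (equals overall accuracy in single-label multiclass).

0.585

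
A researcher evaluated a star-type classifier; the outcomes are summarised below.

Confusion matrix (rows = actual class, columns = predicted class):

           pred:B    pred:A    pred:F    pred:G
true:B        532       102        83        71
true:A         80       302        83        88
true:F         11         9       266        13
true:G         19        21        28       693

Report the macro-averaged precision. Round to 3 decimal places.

Per-class precision (TP/(TP+FP)):
  B: TP=532, FP=80+11+19=110 → 532/642 = 0.8287
  A: TP=302, FP=102+9+21=132 → 302/434 = 0.6959
  F: TP=266, FP=83+83+28=194 → 266/460 = 0.5783
  G: TP=693, FP=71+88+13=172 → 693/865 = 0.8012
Macro-precision = mean = (0.8287 + 0.6959 + 0.5783 + 0.8012) / 4 = 0.726

0.726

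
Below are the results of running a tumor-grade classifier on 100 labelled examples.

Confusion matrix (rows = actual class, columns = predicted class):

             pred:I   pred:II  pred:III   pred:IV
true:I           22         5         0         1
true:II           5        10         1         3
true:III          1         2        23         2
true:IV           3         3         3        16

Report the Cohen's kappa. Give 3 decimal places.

Observed agreement pₒ = trace/N = 71/100 = 0.7100
Expected agreement pₑ = Σ (rowᵢ·colᵢ)/N² = (28·31 + 19·20 + 28·27 + 25·22)/100² = 0.2554
κ = (pₒ − pₑ)/(1 − pₑ) = (0.7100 − 0.2554)/(1 − 0.2554) = 0.611

0.611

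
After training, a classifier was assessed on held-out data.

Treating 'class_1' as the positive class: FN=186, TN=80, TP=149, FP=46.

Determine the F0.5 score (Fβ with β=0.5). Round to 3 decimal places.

0.668

Fβ = (1+β²)·TP / ((1+β²)·TP + β²·FN + FP), with β²=1/4
= 1.25·149 / (1.25·149 + 0.25·186 + 46) = 0.668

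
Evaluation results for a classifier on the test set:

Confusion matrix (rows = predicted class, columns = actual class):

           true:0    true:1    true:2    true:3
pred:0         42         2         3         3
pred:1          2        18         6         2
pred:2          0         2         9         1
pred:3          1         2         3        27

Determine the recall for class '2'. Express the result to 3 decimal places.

One-vs-rest for '2': TP = diagonal; FP = other classes predicted '2'; FN = '2' predicted as other.
recall = TP/(TP+FN).
2: TP=9, FN=3+6+3=12 → 9/21 = 0.4286

0.429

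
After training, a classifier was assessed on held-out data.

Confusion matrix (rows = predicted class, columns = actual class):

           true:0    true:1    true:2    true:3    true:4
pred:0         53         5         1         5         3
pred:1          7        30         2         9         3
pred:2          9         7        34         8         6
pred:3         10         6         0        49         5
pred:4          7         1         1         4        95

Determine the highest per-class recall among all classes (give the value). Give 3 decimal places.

Per-class recall (TP/(TP+FN)):
  0: TP=53, FN=7+9+10+7=33 → 53/86 = 0.6163
  1: TP=30, FN=5+7+6+1=19 → 30/49 = 0.6122
  2: TP=34, FN=1+2+0+1=4 → 34/38 = 0.8947
  3: TP=49, FN=5+9+8+4=26 → 49/75 = 0.6533
  4: TP=95, FN=3+3+6+5=17 → 95/112 = 0.8482
Highest is class '2' with recall = 0.895.

0.895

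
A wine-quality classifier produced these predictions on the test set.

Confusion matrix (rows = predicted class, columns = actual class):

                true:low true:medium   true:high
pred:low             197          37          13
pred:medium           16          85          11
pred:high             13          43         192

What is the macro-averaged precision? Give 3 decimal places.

0.777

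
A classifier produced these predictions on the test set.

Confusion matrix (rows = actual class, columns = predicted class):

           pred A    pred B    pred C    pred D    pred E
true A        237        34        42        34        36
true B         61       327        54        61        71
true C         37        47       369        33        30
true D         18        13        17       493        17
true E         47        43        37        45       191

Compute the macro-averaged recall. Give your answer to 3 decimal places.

Per-class recall (TP/(TP+FN)):
  A: TP=237, FN=34+42+34+36=146 → 237/383 = 0.6188
  B: TP=327, FN=61+54+61+71=247 → 327/574 = 0.5697
  C: TP=369, FN=37+47+33+30=147 → 369/516 = 0.7151
  D: TP=493, FN=18+13+17+17=65 → 493/558 = 0.8835
  E: TP=191, FN=47+43+37+45=172 → 191/363 = 0.5262
Macro-recall = mean = (0.6188 + 0.5697 + 0.7151 + 0.8835 + 0.5262) / 5 = 0.663

0.663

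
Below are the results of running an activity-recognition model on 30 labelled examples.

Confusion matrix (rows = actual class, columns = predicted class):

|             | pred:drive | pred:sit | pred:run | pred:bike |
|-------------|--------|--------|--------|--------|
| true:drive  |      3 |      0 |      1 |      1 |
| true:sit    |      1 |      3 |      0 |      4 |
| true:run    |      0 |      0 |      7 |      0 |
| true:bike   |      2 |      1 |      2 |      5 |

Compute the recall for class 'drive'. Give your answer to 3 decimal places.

One-vs-rest for 'drive': TP = diagonal; FP = other classes predicted 'drive'; FN = 'drive' predicted as other.
recall = TP/(TP+FN).
drive: TP=3, FN=0+1+1=2 → 3/5 = 0.6000

0.600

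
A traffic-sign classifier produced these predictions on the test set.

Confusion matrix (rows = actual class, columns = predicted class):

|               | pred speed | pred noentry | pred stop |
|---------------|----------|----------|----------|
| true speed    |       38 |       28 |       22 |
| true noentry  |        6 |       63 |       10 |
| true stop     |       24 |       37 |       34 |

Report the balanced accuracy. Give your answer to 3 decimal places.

0.529

Balanced accuracy = mean of per-class recall.
  speed: recall = 38/88 = 0.4318
  noentry: recall = 63/79 = 0.7975
  stop: recall = 34/95 = 0.3579
Mean = (0.4318 + 0.7975 + 0.3579) / 3 = 0.529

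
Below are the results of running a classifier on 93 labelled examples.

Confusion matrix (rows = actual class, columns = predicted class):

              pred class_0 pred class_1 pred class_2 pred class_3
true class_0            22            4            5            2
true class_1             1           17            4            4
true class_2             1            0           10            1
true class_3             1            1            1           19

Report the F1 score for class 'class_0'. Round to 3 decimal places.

0.759

Treat 'class_0' as positive and all other classes as negative.
F1 score = 2·TP/(2·TP+FP+FN).
class_0: TP=22, FP=1+1+1=3, FN=4+5+2=11 → 44/58 = 0.7586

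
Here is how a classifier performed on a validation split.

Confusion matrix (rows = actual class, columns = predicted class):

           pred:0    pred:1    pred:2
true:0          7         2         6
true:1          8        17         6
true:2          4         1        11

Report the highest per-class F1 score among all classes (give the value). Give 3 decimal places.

0.667

Per-class F1 score (2·TP/(2·TP+FP+FN)):
  0: TP=7, FP=8+4=12, FN=2+6=8 → 14/34 = 0.4118
  1: TP=17, FP=2+1=3, FN=8+6=14 → 34/51 = 0.6667
  2: TP=11, FP=6+6=12, FN=4+1=5 → 22/39 = 0.5641
Highest is class '1' with F1 score = 0.667.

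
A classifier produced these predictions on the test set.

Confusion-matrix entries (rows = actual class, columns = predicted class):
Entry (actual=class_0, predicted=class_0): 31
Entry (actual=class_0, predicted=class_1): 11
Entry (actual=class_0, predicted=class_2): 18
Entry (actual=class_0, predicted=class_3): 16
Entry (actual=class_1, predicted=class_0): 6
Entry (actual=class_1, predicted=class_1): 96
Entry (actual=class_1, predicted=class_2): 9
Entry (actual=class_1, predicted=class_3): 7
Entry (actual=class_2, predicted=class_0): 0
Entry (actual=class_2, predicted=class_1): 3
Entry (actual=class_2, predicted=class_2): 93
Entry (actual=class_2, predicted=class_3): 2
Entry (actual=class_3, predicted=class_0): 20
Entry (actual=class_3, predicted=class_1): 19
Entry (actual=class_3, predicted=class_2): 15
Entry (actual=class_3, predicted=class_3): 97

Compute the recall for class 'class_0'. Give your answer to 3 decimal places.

0.408

Treat 'class_0' as positive and all other classes as negative.
recall = TP/(TP+FN).
class_0: TP=31, FN=11+18+16=45 → 31/76 = 0.4079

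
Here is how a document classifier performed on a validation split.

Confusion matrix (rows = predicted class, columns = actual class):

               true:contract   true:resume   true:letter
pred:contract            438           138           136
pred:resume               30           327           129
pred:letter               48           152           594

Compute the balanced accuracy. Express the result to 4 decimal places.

0.6901

Balanced accuracy = mean of per-class recall.
  contract: recall = 438/516 = 0.84884
  resume: recall = 327/617 = 0.52998
  letter: recall = 594/859 = 0.69150
Mean = (0.84884 + 0.52998 + 0.69150) / 3 = 0.6901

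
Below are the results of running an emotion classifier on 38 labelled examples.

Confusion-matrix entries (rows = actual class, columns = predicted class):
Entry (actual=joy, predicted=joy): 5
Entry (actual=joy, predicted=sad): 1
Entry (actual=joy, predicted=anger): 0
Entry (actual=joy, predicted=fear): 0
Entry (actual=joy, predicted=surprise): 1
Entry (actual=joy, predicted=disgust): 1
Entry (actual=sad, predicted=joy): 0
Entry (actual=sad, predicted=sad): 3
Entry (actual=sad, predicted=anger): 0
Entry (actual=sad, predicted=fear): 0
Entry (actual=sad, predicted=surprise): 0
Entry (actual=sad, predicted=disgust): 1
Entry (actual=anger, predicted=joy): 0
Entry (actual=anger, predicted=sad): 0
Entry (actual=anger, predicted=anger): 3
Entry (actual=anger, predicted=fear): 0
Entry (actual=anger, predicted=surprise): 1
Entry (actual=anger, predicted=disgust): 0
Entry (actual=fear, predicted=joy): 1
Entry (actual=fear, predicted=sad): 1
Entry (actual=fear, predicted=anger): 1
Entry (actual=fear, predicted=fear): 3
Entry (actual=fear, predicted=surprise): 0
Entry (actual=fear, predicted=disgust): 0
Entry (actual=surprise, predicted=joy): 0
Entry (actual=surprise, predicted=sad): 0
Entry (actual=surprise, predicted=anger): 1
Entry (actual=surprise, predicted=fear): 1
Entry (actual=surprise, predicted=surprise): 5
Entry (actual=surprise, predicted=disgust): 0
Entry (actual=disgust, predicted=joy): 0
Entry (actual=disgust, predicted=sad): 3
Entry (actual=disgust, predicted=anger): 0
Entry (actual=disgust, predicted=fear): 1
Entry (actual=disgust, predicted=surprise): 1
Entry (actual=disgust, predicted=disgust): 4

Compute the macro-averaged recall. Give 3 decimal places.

Per-class recall (TP/(TP+FN)):
  joy: TP=5, FN=1+0+0+1+1=3 → 5/8 = 0.6250
  sad: TP=3, FN=0+0+0+0+1=1 → 3/4 = 0.7500
  anger: TP=3, FN=0+0+0+1+0=1 → 3/4 = 0.7500
  fear: TP=3, FN=1+1+1+0+0=3 → 3/6 = 0.5000
  surprise: TP=5, FN=0+0+1+1+0=2 → 5/7 = 0.7143
  disgust: TP=4, FN=0+3+0+1+1=5 → 4/9 = 0.4444
Macro-recall = mean = (0.6250 + 0.7500 + 0.7500 + 0.5000 + 0.7143 + 0.4444) / 6 = 0.631

0.631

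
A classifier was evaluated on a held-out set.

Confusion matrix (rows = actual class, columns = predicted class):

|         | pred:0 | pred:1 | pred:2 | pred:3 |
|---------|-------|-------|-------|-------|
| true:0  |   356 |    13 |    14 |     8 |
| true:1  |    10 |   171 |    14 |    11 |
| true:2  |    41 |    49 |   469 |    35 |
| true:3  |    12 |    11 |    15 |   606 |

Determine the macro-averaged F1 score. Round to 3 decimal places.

0.854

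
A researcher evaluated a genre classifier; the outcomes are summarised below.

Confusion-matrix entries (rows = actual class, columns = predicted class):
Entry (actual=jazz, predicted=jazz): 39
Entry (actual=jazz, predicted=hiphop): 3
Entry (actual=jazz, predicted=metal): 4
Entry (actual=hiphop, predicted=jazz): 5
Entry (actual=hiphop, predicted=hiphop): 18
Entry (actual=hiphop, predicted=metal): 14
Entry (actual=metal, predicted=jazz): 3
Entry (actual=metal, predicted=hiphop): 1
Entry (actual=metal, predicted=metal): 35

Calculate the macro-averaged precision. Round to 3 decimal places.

Per-class precision (TP/(TP+FP)):
  jazz: TP=39, FP=5+3=8 → 39/47 = 0.8298
  hiphop: TP=18, FP=3+1=4 → 18/22 = 0.8182
  metal: TP=35, FP=4+14=18 → 35/53 = 0.6604
Macro-precision = mean = (0.8298 + 0.8182 + 0.6604) / 3 = 0.769

0.769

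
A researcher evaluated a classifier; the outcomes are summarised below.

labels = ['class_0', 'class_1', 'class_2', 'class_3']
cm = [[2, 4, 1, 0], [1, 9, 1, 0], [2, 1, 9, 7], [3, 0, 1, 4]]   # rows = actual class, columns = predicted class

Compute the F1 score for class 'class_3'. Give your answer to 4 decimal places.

0.4211

Take TP from the diagonal, FP from the rest of the 'class_3' prediction marginal, FN from the rest of the 'class_3' actual marginal.
F1 score = 2·TP/(2·TP+FP+FN).
class_3: TP=4, FP=0+0+7=7, FN=3+0+1=4 → 8/19 = 0.42105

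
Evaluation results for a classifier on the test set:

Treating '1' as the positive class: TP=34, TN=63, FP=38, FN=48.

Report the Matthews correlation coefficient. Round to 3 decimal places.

MCC = (TP·TN − FP·FN) / √((TP+FP)(TP+FN)(TN+FP)(TN+FN))
Numerator = 34·63 − 38·48 = 318
Denominator = √(72·82·101·111) = √66189744 = 8135.7080
MCC = 318 / 8135.7080 = 0.039

0.039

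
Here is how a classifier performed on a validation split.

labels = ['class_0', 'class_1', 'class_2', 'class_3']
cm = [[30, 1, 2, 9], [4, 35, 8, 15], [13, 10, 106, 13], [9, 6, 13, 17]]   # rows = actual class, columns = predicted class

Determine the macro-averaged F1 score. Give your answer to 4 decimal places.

Per-class F1 score (2·TP/(2·TP+FP+FN)):
  class_0: TP=30, FP=4+13+9=26, FN=1+2+9=12 → 60/98 = 0.61224
  class_1: TP=35, FP=1+10+6=17, FN=4+8+15=27 → 70/114 = 0.61404
  class_2: TP=106, FP=2+8+13=23, FN=13+10+13=36 → 212/271 = 0.78229
  class_3: TP=17, FP=9+15+13=37, FN=9+6+13=28 → 34/99 = 0.34343
Macro-F1 score = mean = (0.61224 + 0.61404 + 0.78229 + 0.34343) / 4 = 0.5880

0.5880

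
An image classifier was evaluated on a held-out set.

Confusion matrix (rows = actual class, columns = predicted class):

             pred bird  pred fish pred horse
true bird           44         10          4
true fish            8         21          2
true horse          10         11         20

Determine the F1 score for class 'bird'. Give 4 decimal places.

F1 score = 2·TP/(2·TP+FP+FN).
bird: TP=44, FP=8+10=18, FN=10+4=14 → 88/120 = 0.73333

0.7333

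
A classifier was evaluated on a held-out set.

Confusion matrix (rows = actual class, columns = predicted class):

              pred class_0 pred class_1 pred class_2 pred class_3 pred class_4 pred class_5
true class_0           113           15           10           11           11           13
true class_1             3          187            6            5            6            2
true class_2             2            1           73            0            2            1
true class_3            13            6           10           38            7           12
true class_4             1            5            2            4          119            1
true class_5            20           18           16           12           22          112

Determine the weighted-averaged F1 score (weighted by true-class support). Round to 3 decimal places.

0.722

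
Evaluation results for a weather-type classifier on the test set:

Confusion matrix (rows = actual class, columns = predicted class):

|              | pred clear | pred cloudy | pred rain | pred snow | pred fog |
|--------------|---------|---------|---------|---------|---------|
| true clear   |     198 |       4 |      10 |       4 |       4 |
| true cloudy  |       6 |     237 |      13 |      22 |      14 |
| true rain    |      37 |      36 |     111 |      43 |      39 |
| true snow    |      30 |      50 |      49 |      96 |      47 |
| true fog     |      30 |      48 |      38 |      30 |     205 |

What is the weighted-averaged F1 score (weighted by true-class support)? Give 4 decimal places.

0.5895

Per-class F1 score (2·TP/(2·TP+FP+FN)):
  clear: TP=198, FP=6+37+30+30=103, FN=4+10+4+4=22 → 396/521 = 0.76008
  cloudy: TP=237, FP=4+36+50+48=138, FN=6+13+22+14=55 → 474/667 = 0.71064
  rain: TP=111, FP=10+13+49+38=110, FN=37+36+43+39=155 → 222/487 = 0.45585
  snow: TP=96, FP=4+22+43+30=99, FN=30+50+49+47=176 → 192/467 = 0.41113
  fog: TP=205, FP=4+14+39+47=104, FN=30+48+38+30=146 → 410/660 = 0.62121
Weighted-F1 score = Σ (supportᵢ/N)·F1 scoreᵢ with N=1401: (220/1401)·0.76008 + (292/1401)·0.71064 + (266/1401)·0.45585 + (272/1401)·0.41113 + (351/1401)·0.62121 = 0.5895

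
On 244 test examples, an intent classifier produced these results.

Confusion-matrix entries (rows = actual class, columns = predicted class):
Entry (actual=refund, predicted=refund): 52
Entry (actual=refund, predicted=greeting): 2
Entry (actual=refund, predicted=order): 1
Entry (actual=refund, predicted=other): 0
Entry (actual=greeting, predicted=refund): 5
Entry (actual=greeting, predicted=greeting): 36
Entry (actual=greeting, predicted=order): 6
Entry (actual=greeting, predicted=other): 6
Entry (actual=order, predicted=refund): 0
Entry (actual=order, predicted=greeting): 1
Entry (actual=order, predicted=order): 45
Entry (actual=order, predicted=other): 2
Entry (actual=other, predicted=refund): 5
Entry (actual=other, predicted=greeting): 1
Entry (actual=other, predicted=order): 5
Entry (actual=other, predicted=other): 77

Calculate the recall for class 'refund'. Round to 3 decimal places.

0.945

Take TP from the diagonal, FP from the rest of the 'refund' prediction marginal, FN from the rest of the 'refund' actual marginal.
recall = TP/(TP+FN).
refund: TP=52, FN=2+1+0=3 → 52/55 = 0.9455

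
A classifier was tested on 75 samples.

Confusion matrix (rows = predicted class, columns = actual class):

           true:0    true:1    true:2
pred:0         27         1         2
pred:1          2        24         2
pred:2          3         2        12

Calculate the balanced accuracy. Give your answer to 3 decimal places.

0.828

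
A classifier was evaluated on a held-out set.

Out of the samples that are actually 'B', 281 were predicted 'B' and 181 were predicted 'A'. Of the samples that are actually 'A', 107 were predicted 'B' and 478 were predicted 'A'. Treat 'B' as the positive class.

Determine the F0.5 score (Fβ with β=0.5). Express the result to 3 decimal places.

0.698

Fβ = (1+β²)·TP / ((1+β²)·TP + β²·FN + FP), with β²=1/4
= 1.25·281 / (1.25·281 + 0.25·181 + 107) = 0.698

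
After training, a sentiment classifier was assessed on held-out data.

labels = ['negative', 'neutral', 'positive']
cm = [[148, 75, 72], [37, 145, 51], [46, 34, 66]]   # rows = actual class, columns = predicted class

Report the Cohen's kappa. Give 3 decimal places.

Observed agreement pₒ = trace/N = 359/674 = 0.5326
Expected agreement pₑ = Σ (rowᵢ·colᵢ)/N² = (295·231 + 233·254 + 146·189)/674² = 0.3410
κ = (pₒ − pₑ)/(1 − pₑ) = (0.5326 − 0.3410)/(1 − 0.3410) = 0.291

0.291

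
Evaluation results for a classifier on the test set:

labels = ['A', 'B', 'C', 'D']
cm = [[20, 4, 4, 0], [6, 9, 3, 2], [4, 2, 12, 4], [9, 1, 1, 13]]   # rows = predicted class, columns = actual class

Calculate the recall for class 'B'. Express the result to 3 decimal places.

0.563

recall = TP/(TP+FN).
B: TP=9, FN=4+2+1=7 → 9/16 = 0.5625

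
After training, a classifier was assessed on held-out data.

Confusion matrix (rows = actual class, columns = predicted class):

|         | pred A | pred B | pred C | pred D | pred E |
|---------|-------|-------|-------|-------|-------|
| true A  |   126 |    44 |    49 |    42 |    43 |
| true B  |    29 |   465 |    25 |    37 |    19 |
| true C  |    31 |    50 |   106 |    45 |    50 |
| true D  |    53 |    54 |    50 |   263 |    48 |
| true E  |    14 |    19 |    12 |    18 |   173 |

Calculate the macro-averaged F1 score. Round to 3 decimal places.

Per-class F1 score (2·TP/(2·TP+FP+FN)):
  A: TP=126, FP=29+31+53+14=127, FN=44+49+42+43=178 → 252/557 = 0.4524
  B: TP=465, FP=44+50+54+19=167, FN=29+25+37+19=110 → 930/1207 = 0.7705
  C: TP=106, FP=49+25+50+12=136, FN=31+50+45+50=176 → 212/524 = 0.4046
  D: TP=263, FP=42+37+45+18=142, FN=53+54+50+48=205 → 526/873 = 0.6025
  E: TP=173, FP=43+19+50+48=160, FN=14+19+12+18=63 → 346/569 = 0.6081
Macro-F1 score = mean = (0.4524 + 0.7705 + 0.4046 + 0.6025 + 0.6081) / 5 = 0.568

0.568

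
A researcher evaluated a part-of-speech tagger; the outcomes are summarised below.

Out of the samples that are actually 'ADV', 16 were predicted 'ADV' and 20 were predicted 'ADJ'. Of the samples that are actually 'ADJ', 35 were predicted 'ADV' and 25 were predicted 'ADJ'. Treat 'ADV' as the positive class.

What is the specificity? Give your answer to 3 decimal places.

0.417

Specificity = TN/(TN+FP) = 25/(25+35) = 0.417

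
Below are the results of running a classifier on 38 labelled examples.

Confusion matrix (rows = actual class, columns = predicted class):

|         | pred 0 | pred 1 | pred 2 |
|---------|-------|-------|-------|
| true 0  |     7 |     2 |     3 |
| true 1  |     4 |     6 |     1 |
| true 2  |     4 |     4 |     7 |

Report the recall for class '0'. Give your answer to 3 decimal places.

Take TP from the diagonal, FP from the rest of the '0' prediction marginal, FN from the rest of the '0' actual marginal.
recall = TP/(TP+FN).
0: TP=7, FN=2+3=5 → 7/12 = 0.5833

0.583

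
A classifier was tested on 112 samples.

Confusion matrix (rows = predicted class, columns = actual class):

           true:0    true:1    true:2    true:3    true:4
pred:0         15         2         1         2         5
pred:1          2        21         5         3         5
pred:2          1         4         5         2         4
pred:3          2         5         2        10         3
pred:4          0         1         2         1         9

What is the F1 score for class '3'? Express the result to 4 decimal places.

0.5000

Take TP from the diagonal, FP from the rest of the '3' prediction marginal, FN from the rest of the '3' actual marginal.
F1 score = 2·TP/(2·TP+FP+FN).
3: TP=10, FP=2+5+2+3=12, FN=2+3+2+1=8 → 20/40 = 0.50000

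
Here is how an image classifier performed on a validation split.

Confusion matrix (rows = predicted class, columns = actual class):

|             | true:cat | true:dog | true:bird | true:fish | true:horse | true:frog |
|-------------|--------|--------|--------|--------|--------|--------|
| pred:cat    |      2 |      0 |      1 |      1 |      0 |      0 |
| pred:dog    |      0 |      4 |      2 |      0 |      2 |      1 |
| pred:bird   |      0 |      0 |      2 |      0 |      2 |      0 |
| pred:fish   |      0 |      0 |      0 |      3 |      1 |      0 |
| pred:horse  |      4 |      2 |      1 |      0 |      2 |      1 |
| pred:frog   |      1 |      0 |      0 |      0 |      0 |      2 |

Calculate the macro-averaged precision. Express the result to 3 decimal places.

0.510

Per-class precision (TP/(TP+FP)):
  cat: TP=2, FP=0+1+1+0+0=2 → 2/4 = 0.5000
  dog: TP=4, FP=0+2+0+2+1=5 → 4/9 = 0.4444
  bird: TP=2, FP=0+0+0+2+0=2 → 2/4 = 0.5000
  fish: TP=3, FP=0+0+0+1+0=1 → 3/4 = 0.7500
  horse: TP=2, FP=4+2+1+0+1=8 → 2/10 = 0.2000
  frog: TP=2, FP=1+0+0+0+0=1 → 2/3 = 0.6667
Macro-precision = mean = (0.5000 + 0.4444 + 0.5000 + 0.7500 + 0.2000 + 0.6667) / 6 = 0.510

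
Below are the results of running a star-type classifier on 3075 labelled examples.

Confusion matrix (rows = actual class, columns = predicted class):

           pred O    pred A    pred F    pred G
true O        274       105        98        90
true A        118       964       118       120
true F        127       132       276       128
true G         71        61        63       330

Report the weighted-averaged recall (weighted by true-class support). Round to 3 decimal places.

Per-class recall (TP/(TP+FN)):
  O: TP=274, FN=105+98+90=293 → 274/567 = 0.4832
  A: TP=964, FN=118+118+120=356 → 964/1320 = 0.7303
  F: TP=276, FN=127+132+128=387 → 276/663 = 0.4163
  G: TP=330, FN=71+61+63=195 → 330/525 = 0.6286
Weighted-recall = Σ (supportᵢ/N)·recallᵢ with N=3075: (567/3075)·0.4832 + (1320/3075)·0.7303 + (663/3075)·0.4163 + (525/3075)·0.6286 = 0.600

0.600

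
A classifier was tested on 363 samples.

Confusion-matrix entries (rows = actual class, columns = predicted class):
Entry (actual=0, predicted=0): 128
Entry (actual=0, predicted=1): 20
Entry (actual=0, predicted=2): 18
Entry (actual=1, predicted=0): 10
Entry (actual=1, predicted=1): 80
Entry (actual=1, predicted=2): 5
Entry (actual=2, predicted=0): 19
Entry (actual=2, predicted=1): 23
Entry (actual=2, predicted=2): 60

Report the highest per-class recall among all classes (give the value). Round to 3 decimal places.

0.842

Per-class recall (TP/(TP+FN)):
  0: TP=128, FN=20+18=38 → 128/166 = 0.7711
  1: TP=80, FN=10+5=15 → 80/95 = 0.8421
  2: TP=60, FN=19+23=42 → 60/102 = 0.5882
Highest is class '1' with recall = 0.842.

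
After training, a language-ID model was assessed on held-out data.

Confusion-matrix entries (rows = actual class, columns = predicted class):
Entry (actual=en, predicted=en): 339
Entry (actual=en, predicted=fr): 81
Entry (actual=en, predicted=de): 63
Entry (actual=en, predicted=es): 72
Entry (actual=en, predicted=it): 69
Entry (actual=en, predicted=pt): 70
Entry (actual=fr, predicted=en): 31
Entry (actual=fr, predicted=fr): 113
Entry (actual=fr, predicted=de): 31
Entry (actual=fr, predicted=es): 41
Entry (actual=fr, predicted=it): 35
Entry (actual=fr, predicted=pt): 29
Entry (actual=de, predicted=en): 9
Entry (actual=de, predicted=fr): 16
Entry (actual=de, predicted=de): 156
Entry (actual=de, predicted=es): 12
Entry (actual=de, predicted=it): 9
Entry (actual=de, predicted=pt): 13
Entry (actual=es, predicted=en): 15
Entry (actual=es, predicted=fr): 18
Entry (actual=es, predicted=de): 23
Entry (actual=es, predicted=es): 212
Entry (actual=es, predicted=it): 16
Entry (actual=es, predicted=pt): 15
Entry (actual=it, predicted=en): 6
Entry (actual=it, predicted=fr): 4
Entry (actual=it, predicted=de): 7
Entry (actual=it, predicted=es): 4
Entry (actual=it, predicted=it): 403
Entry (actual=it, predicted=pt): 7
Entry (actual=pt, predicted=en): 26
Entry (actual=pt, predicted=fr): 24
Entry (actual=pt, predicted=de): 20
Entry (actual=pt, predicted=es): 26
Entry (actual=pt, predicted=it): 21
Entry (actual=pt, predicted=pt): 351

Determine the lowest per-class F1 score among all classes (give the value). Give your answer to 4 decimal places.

Per-class F1 score (2·TP/(2·TP+FP+FN)):
  en: TP=339, FP=31+9+15+6+26=87, FN=81+63+72+69+70=355 → 678/1120 = 0.60536
  fr: TP=113, FP=81+16+18+4+24=143, FN=31+31+41+35+29=167 → 226/536 = 0.42164
  de: TP=156, FP=63+31+23+7+20=144, FN=9+16+12+9+13=59 → 312/515 = 0.60583
  es: TP=212, FP=72+41+12+4+26=155, FN=15+18+23+16+15=87 → 424/666 = 0.63664
  it: TP=403, FP=69+35+9+16+21=150, FN=6+4+7+4+7=28 → 806/984 = 0.81911
  pt: TP=351, FP=70+29+13+15+7=134, FN=26+24+20+26+21=117 → 702/953 = 0.73662
Lowest is class 'fr' with F1 score = 0.4216.

0.4216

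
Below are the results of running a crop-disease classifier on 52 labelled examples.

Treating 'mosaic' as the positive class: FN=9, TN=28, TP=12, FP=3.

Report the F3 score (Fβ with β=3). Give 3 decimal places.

Fβ = (1+β²)·TP / ((1+β²)·TP + β²·FN + FP), with β²=9
= 10·12 / (10·12 + 9·9 + 3) = 0.588

0.588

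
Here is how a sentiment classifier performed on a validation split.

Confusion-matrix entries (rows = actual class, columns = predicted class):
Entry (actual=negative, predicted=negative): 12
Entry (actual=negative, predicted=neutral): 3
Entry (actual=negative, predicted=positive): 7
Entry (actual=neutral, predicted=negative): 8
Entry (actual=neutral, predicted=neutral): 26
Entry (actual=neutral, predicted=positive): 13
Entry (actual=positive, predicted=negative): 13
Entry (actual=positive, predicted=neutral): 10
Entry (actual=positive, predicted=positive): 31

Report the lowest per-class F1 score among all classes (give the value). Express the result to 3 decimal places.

0.436

Per-class F1 score (2·TP/(2·TP+FP+FN)):
  negative: TP=12, FP=8+13=21, FN=3+7=10 → 24/55 = 0.4364
  neutral: TP=26, FP=3+10=13, FN=8+13=21 → 52/86 = 0.6047
  positive: TP=31, FP=7+13=20, FN=13+10=23 → 62/105 = 0.5905
Lowest is class 'negative' with F1 score = 0.436.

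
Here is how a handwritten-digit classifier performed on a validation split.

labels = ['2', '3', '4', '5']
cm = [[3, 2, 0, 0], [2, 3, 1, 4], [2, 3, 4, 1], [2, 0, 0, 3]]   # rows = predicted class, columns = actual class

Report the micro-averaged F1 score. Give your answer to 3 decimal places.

Micro-averaging pools counts across classes: ΣTP=13, ΣFP=17, ΣFN=17.
Micro-F1 score = 2·TP/(2·TP+FP+FN) on pooled counts = 0.433 (equals overall accuracy in single-label multiclass).

0.433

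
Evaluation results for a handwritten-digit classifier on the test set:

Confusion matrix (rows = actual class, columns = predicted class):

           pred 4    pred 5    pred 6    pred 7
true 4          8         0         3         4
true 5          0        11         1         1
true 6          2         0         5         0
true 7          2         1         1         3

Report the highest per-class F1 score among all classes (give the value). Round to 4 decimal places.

Per-class F1 score (2·TP/(2·TP+FP+FN)):
  4: TP=8, FP=0+2+2=4, FN=0+3+4=7 → 16/27 = 0.59259
  5: TP=11, FP=0+0+1=1, FN=0+1+1=2 → 22/25 = 0.88000
  6: TP=5, FP=3+1+1=5, FN=2+0+0=2 → 10/17 = 0.58824
  7: TP=3, FP=4+1+0=5, FN=2+1+1=4 → 6/15 = 0.40000
Highest is class '5' with F1 score = 0.8800.

0.8800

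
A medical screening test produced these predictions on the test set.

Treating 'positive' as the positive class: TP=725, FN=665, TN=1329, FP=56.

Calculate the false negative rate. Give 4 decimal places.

0.4784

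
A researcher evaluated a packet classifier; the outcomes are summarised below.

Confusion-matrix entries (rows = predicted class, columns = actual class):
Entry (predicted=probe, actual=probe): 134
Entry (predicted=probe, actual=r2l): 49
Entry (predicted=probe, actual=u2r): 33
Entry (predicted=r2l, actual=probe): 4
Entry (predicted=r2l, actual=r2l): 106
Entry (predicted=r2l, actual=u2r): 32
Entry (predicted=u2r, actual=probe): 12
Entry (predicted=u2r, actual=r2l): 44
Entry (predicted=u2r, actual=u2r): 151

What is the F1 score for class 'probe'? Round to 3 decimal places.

F1 score = 2·TP/(2·TP+FP+FN).
probe: TP=134, FP=49+33=82, FN=4+12=16 → 268/366 = 0.7322

0.732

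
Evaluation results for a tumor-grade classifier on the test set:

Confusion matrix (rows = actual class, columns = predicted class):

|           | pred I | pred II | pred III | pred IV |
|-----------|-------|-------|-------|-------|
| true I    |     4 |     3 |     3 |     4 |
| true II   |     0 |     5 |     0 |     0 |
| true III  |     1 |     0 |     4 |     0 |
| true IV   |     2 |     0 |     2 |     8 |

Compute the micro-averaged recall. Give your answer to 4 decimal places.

Micro-averaging pools counts across classes: ΣTP=21, ΣFP=15, ΣFN=15.
Micro-recall = TP/(TP+FN) on pooled counts = 0.5833 (equals overall accuracy in single-label multiclass).

0.5833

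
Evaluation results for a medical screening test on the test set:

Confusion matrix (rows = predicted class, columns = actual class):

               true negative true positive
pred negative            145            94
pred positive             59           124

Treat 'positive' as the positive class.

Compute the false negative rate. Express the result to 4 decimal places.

0.4312

FNR = FN/(FN+TP) = 94/(94+124) = 0.4312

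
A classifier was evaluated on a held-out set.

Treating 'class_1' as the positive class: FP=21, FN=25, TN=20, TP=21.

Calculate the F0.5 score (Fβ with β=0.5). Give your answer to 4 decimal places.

0.4907

Fβ = (1+β²)·TP / ((1+β²)·TP + β²·FN + FP), with β²=1/4
= 1.25·21 / (1.25·21 + 0.25·25 + 21) = 0.4907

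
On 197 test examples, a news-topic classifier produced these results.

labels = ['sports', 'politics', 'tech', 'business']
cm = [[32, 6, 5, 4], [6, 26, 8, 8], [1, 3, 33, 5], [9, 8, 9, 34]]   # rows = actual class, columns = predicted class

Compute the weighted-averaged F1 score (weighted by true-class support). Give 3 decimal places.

Per-class F1 score (2·TP/(2·TP+FP+FN)):
  sports: TP=32, FP=6+1+9=16, FN=6+5+4=15 → 64/95 = 0.6737
  politics: TP=26, FP=6+3+8=17, FN=6+8+8=22 → 52/91 = 0.5714
  tech: TP=33, FP=5+8+9=22, FN=1+3+5=9 → 66/97 = 0.6804
  business: TP=34, FP=4+8+5=17, FN=9+8+9=26 → 68/111 = 0.6126
Weighted-F1 score = Σ (supportᵢ/N)·F1 scoreᵢ with N=197: (47/197)·0.6737 + (48/197)·0.5714 + (42/197)·0.6804 + (60/197)·0.6126 = 0.632

0.632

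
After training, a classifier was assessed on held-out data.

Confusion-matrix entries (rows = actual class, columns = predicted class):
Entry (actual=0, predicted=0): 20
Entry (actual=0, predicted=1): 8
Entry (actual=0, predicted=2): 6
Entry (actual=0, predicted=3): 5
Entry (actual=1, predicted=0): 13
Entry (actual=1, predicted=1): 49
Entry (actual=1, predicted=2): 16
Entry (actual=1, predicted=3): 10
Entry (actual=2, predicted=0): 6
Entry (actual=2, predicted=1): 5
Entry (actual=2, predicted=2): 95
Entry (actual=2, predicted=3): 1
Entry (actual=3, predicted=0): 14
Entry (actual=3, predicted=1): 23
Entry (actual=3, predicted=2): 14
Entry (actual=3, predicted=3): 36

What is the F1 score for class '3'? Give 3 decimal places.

Treat '3' as positive and all other classes as negative.
F1 score = 2·TP/(2·TP+FP+FN).
3: TP=36, FP=5+10+1=16, FN=14+23+14=51 → 72/139 = 0.5180

0.518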